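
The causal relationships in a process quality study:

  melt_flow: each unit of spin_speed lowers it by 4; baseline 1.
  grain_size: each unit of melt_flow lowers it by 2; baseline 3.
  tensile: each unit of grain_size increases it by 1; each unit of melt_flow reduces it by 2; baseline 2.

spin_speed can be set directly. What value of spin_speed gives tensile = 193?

spin_speed = 12

Substituting into the grain_size equation gives grain_size = 8*spin_speed + 1.
This gives tensile = 16*spin_speed + 1.
Solve 16*spin_speed + 1 = 193: spin_speed = (193 - 1) / 16 = 12.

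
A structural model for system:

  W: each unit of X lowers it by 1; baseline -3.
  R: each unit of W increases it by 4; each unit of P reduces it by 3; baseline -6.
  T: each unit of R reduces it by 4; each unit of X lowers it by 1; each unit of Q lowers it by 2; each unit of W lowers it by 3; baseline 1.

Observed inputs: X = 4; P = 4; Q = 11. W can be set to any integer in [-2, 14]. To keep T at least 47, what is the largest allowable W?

Intervening on W fixes its value directly, overriding its dependence on X.
Substituting into the R equation gives R = 4*W - 18.
T becomes -19*W + 47.
Require -19*W + 47 ≥ 47, so W ≤ 0.
The largest integer in [-2, 14] satisfying this is 0.

W = 0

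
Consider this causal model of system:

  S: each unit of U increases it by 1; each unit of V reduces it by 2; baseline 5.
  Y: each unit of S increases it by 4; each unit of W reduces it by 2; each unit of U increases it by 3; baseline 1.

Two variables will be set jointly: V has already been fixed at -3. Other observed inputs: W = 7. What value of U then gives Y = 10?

U = -3

With V held at -3:
Substituting into the S equation gives S = U + 11.
Y becomes 7*U + 31.
Solve 7*U + 31 = 10: U = (10 - 31) / 7 = -3.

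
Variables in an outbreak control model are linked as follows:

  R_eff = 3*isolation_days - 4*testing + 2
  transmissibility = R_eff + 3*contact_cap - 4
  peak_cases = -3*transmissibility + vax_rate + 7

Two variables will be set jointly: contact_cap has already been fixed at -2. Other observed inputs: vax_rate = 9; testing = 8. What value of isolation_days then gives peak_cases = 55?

isolation_days = 9

With contact_cap held at -2:
Substituting into the R_eff equation gives R_eff = 3*isolation_days - 30.
This gives transmissibility = 3*isolation_days - 40.
So peak_cases = -9*isolation_days + 136.
Solve -9*isolation_days + 136 = 55: isolation_days = (55 - 136) / -9 = 9.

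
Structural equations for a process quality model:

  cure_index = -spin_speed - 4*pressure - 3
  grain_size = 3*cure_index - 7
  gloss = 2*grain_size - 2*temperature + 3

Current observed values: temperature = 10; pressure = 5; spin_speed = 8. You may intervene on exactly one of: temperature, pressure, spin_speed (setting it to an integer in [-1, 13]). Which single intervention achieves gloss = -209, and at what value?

set temperature = 6

Intervening on temperature: with other inputs at their observed values, gloss = -2*temperature - 197. Solving for -209 gives temperature = 6, within [-1, 13].
Intervening on pressure: gloss = -24*pressure - 97. Reaching -209 requires pressure = 14/3, not an integer.
Intervening on spin_speed: gloss = -6*spin_speed - 169. Reaching -209 requires spin_speed = 20/3, not an integer.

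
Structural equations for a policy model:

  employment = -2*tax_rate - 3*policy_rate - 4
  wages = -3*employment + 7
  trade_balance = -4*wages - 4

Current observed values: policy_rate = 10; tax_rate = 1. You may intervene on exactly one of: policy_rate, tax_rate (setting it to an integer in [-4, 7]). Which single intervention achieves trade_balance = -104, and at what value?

Intervening on policy_rate: with other inputs at their observed values, trade_balance = -36*policy_rate - 104. Solving for -104 gives policy_rate = 0, within [-4, 7].
Intervening on tax_rate: trade_balance = -24*tax_rate - 440. Reaching -104 requires tax_rate = -14, outside [-4, 7].

set policy_rate = 0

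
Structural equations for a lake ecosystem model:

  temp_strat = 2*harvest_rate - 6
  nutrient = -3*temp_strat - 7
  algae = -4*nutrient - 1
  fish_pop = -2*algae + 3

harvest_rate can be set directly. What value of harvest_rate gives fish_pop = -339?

Substituting into the nutrient equation gives nutrient = -6*harvest_rate + 11.
Substituting into the algae equation gives algae = 24*harvest_rate - 45.
So fish_pop = -48*harvest_rate + 93.
Solve -48*harvest_rate + 93 = -339: harvest_rate = (-339 - 93) / -48 = 9.

harvest_rate = 9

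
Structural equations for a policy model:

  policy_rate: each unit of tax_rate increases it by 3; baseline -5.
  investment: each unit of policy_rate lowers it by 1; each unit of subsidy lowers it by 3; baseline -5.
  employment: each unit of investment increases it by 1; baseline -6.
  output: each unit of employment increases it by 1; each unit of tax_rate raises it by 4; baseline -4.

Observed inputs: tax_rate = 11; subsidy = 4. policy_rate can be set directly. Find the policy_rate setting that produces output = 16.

policy_rate = 1

Intervening on policy_rate fixes its value directly, overriding its dependence on tax_rate.
Substituting into the investment equation gives investment = -policy_rate - 17.
This gives employment = -policy_rate - 23.
output becomes -policy_rate + 17.
Solve -policy_rate + 17 = 16: policy_rate = (16 - 17) / -1 = 1.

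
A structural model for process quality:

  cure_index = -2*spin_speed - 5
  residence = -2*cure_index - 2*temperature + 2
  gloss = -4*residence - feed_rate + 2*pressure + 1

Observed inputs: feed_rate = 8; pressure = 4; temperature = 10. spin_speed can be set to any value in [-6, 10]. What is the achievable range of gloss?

Substituting into the residence equation gives residence = 4*spin_speed - 8.
So gloss = -16*spin_speed + 33.
Linear in spin_speed, so extremes are at the endpoints: spin_speed = -6 gives gloss = 129; spin_speed = 10 gives gloss = -127.

-127 to 129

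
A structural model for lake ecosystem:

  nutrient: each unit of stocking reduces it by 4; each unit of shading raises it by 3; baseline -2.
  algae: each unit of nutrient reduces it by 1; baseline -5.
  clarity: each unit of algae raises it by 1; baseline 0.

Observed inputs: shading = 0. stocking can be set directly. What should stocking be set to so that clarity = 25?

stocking = 7

Substituting into the nutrient equation gives nutrient = -4*stocking - 2.
Substituting into the algae equation gives algae = 4*stocking - 3.
clarity becomes 4*stocking - 3.
Solve 4*stocking - 3 = 25: stocking = (25 + 3) / 4 = 7.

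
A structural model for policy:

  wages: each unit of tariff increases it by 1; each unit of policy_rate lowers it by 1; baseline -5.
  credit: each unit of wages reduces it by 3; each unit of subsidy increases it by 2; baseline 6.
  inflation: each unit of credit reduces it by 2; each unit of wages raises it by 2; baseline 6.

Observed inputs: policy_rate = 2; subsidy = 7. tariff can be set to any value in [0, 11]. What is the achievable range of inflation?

-90 to -2

Substituting into the wages equation gives wages = tariff - 7.
Substituting into the credit equation gives credit = -3*tariff + 41.
Substituting into the inflation equation gives inflation = 8*tariff - 90.
Linear in tariff, so extremes are at the endpoints: tariff = 0 gives inflation = -90; tariff = 11 gives inflation = -2.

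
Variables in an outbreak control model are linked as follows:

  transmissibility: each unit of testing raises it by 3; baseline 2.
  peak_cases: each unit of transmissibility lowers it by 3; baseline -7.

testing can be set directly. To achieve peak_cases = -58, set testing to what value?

Substituting into the peak_cases equation gives peak_cases = -9*testing - 13.
Solve -9*testing - 13 = -58: testing = (-58 + 13) / -9 = 5.

testing = 5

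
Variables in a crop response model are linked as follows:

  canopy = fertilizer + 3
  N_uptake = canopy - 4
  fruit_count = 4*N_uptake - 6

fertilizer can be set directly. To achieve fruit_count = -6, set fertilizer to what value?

Substituting into the N_uptake equation gives N_uptake = fertilizer - 1.
fruit_count becomes 4*fertilizer - 10.
Solve 4*fertilizer - 10 = -6: fertilizer = (-6 + 10) / 4 = 1.

fertilizer = 1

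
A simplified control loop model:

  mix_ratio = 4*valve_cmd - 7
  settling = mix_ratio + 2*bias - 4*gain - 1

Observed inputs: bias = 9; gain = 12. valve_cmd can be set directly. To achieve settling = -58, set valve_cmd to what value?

Substituting into the settling equation gives settling = 4*valve_cmd - 38.
Solve 4*valve_cmd - 38 = -58: valve_cmd = (-58 + 38) / 4 = -5.

valve_cmd = -5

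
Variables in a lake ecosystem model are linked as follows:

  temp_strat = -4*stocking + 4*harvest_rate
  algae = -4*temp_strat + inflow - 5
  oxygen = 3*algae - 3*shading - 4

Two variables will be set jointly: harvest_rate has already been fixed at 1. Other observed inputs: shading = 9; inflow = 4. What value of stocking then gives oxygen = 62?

stocking = 3

With harvest_rate held at 1:
Substituting into the temp_strat equation gives temp_strat = -4*stocking + 4.
Substituting into the algae equation gives algae = 16*stocking - 17.
Substituting into the oxygen equation gives oxygen = 48*stocking - 82.
Solve 48*stocking - 82 = 62: stocking = (62 + 82) / 48 = 3.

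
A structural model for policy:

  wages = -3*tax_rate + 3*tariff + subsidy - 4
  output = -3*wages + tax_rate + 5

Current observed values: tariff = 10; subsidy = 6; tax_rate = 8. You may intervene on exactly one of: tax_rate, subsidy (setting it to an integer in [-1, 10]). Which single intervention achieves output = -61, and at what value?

Intervening on tax_rate: with other inputs at their observed values, output = 10*tax_rate - 91. Solving for -61 gives tax_rate = 3, within [-1, 10].
Intervening on subsidy: output = -3*subsidy + 7. Reaching -61 requires subsidy = 68/3, not an integer.

set tax_rate = 3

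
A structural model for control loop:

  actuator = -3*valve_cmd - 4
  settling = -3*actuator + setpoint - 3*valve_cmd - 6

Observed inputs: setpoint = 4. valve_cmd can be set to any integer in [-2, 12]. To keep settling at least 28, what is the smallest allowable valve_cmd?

valve_cmd = 3

Substituting into the settling equation gives settling = 6*valve_cmd + 10.
Require 6*valve_cmd + 10 ≥ 28, so valve_cmd ≥ 3.
The smallest integer in [-2, 12] satisfying this is 3.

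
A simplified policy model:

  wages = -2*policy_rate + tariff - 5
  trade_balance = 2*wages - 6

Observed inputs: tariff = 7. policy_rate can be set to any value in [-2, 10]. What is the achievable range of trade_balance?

-42 to 6

Substituting into the wages equation gives wages = -2*policy_rate + 2.
So trade_balance = -4*policy_rate - 2.
Linear in policy_rate, so extremes are at the endpoints: policy_rate = -2 gives trade_balance = 6; policy_rate = 10 gives trade_balance = -42.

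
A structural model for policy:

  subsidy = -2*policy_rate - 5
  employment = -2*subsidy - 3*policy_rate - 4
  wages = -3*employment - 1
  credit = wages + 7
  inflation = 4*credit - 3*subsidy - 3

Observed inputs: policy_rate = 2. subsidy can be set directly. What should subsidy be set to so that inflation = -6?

Intervening on subsidy fixes its value directly, overriding its dependence on policy_rate.
Substituting into the employment equation gives employment = -2*subsidy - 10.
Substituting into the wages equation gives wages = 6*subsidy + 29.
So credit = 6*subsidy + 36.
Substituting into the inflation equation gives inflation = 21*subsidy + 141.
Solve 21*subsidy + 141 = -6: subsidy = (-6 - 141) / 21 = -7.

subsidy = -7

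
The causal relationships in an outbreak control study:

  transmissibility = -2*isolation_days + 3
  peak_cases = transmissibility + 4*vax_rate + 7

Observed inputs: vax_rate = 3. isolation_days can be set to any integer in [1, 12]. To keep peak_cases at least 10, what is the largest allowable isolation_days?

Substituting into the peak_cases equation gives peak_cases = -2*isolation_days + 22.
Require -2*isolation_days + 22 ≥ 10, so isolation_days ≤ 6.
The largest integer in [1, 12] satisfying this is 6.

isolation_days = 6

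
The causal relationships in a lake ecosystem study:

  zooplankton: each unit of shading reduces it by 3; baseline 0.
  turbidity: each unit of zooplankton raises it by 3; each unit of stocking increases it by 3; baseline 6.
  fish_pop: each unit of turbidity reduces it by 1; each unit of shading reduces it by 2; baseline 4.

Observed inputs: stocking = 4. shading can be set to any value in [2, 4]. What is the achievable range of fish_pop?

Substituting into the turbidity equation gives turbidity = -9*shading + 18.
Substituting into the fish_pop equation gives fish_pop = 7*shading - 14.
Linear in shading, so extremes are at the endpoints: shading = 2 gives fish_pop = 0; shading = 4 gives fish_pop = 14.

0 to 14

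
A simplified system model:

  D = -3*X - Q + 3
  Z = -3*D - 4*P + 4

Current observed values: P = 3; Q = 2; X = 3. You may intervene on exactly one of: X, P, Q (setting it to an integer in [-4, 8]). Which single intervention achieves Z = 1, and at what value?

set Q = -3

Intervening on X: Z = 9*X - 11. Reaching 1 requires X = 4/3, not an integer.
Intervening on P: Z = -4*P + 28. Reaching 1 requires P = 27/4, not an integer.
Intervening on Q: with other inputs at their observed values, Z = 3*Q + 10. Solving for 1 gives Q = -3, within [-4, 8].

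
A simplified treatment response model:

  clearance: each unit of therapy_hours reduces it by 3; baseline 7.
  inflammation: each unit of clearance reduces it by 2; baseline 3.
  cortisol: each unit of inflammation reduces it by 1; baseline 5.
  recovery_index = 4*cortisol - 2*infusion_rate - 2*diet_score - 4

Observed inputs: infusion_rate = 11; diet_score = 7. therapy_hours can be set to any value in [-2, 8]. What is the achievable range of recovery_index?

Substituting into the inflammation equation gives inflammation = 6*therapy_hours - 11.
This gives cortisol = -6*therapy_hours + 16.
So recovery_index = -24*therapy_hours + 24.
Linear in therapy_hours, so extremes are at the endpoints: therapy_hours = -2 gives recovery_index = 72; therapy_hours = 8 gives recovery_index = -168.

-168 to 72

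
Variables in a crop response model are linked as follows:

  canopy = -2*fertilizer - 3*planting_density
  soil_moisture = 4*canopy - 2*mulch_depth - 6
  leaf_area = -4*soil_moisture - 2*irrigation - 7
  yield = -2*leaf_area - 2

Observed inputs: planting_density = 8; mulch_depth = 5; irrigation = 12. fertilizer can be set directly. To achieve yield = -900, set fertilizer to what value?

Substituting into the canopy equation gives canopy = -2*fertilizer - 24.
soil_moisture becomes -8*fertilizer - 112.
Substituting into the leaf_area equation gives leaf_area = 32*fertilizer + 417.
Substituting into the yield equation gives yield = -64*fertilizer - 836.
Solve -64*fertilizer - 836 = -900: fertilizer = (-900 + 836) / -64 = 1.

fertilizer = 1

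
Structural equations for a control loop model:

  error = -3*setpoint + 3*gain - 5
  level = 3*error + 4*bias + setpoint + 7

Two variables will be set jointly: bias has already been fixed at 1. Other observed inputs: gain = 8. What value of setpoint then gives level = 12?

With bias held at 1:
Substituting into the error equation gives error = -3*setpoint + 19.
So level = -8*setpoint + 68.
Solve -8*setpoint + 68 = 12: setpoint = (12 - 68) / -8 = 7.

setpoint = 7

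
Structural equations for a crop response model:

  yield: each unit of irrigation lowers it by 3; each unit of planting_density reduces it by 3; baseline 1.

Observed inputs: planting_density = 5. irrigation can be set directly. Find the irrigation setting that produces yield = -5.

irrigation = -3

Substituting into the yield equation gives yield = -3*irrigation - 14.
Solve -3*irrigation - 14 = -5: irrigation = (-5 + 14) / -3 = -3.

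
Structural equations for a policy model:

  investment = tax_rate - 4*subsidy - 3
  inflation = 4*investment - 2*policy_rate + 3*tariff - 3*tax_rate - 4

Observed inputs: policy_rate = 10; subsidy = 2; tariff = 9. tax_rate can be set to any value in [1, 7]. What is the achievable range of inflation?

-40 to -34

Substituting into the investment equation gives investment = tax_rate - 11.
So inflation = tax_rate - 41.
Linear in tax_rate, so extremes are at the endpoints: tax_rate = 1 gives inflation = -40; tax_rate = 7 gives inflation = -34.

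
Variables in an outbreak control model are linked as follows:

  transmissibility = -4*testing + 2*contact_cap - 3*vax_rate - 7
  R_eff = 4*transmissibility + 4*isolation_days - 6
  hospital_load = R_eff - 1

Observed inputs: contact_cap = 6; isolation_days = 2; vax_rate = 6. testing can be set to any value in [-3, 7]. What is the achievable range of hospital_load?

-163 to -3

Substituting into the transmissibility equation gives transmissibility = -4*testing - 13.
This gives R_eff = -16*testing - 50.
Substituting into the hospital_load equation gives hospital_load = -16*testing - 51.
Linear in testing, so extremes are at the endpoints: testing = -3 gives hospital_load = -3; testing = 7 gives hospital_load = -163.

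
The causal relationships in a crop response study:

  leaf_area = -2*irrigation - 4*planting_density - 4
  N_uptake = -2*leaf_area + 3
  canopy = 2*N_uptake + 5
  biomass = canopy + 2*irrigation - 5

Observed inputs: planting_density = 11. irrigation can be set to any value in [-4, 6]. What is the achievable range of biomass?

158 to 258

Substituting into the leaf_area equation gives leaf_area = -2*irrigation - 48.
Substituting into the N_uptake equation gives N_uptake = 4*irrigation + 99.
canopy becomes 8*irrigation + 203.
So biomass = 10*irrigation + 198.
Linear in irrigation, so extremes are at the endpoints: irrigation = -4 gives biomass = 158; irrigation = 6 gives biomass = 258.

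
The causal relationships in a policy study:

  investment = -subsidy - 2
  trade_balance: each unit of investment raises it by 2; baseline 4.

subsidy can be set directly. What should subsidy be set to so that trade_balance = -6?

Substituting into the trade_balance equation gives trade_balance = -2*subsidy.
Solve -2*subsidy = -6: subsidy = -6 / -2 = 3.

subsidy = 3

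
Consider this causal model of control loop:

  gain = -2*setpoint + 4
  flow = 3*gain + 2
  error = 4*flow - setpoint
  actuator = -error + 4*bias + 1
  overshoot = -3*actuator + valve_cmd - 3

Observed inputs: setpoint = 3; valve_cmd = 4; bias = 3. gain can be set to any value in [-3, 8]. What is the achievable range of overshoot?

Intervening on gain fixes its value directly, overriding its dependence on setpoint.
Substituting into the error equation gives error = 12*gain + 5.
So actuator = -12*gain + 8.
This gives overshoot = 36*gain - 23.
Linear in gain, so extremes are at the endpoints: gain = -3 gives overshoot = -131; gain = 8 gives overshoot = 265.

-131 to 265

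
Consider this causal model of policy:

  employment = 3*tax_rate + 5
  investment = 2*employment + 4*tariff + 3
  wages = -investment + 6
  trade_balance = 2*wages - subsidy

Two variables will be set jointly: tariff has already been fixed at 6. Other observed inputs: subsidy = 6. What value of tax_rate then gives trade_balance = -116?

tax_rate = 4

With tariff held at 6:
Substituting into the investment equation gives investment = 6*tax_rate + 37.
Substituting into the wages equation gives wages = -6*tax_rate - 31.
Substituting into the trade_balance equation gives trade_balance = -12*tax_rate - 68.
Solve -12*tax_rate - 68 = -116: tax_rate = (-116 + 68) / -12 = 4.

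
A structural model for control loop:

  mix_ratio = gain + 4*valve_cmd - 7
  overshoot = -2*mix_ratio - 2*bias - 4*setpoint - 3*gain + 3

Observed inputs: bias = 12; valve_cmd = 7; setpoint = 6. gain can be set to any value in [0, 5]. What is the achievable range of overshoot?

-112 to -87

Substituting into the mix_ratio equation gives mix_ratio = gain + 21.
Substituting into the overshoot equation gives overshoot = -5*gain - 87.
Linear in gain, so extremes are at the endpoints: gain = 0 gives overshoot = -87; gain = 5 gives overshoot = -112.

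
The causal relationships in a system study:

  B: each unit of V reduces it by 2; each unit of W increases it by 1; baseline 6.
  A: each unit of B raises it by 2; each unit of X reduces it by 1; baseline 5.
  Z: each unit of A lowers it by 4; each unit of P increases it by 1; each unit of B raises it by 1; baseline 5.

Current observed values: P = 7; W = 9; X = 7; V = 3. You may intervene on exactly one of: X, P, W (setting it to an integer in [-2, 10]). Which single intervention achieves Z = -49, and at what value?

Intervening on X: Z = 4*X - 71. Reaching -49 requires X = 11/2, not an integer.
Intervening on P: with other inputs at their observed values, Z = P - 50. Solving for -49 gives P = 1, within [-2, 10].
Intervening on W: Z = -7*W + 20. Reaching -49 requires W = 69/7, not an integer.

set P = 1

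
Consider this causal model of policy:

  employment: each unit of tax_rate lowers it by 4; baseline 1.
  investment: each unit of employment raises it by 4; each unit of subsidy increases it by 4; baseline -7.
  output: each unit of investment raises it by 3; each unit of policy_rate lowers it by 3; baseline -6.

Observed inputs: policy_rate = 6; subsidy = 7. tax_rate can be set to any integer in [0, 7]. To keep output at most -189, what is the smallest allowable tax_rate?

tax_rate = 5

Substituting into the investment equation gives investment = -16*tax_rate + 25.
Substituting into the output equation gives output = -48*tax_rate + 51.
Require -48*tax_rate + 51 ≤ -189, so tax_rate ≥ 5.
The smallest integer in [0, 7] satisfying this is 5.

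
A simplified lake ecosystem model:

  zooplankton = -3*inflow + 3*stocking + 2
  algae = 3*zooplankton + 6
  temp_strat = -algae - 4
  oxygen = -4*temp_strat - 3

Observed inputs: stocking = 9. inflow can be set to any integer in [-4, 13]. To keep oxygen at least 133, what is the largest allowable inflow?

Substituting into the zooplankton equation gives zooplankton = -3*inflow + 29.
algae becomes -9*inflow + 93.
So temp_strat = 9*inflow - 97.
Substituting into the oxygen equation gives oxygen = -36*inflow + 385.
Require -36*inflow + 385 ≥ 133, so inflow ≤ 7.
The largest integer in [-4, 13] satisfying this is 7.

inflow = 7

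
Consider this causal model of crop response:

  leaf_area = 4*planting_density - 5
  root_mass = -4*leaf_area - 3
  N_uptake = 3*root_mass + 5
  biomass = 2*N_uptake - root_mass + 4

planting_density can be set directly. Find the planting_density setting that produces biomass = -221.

planting_density = 4

Substituting into the root_mass equation gives root_mass = -16*planting_density + 17.
So N_uptake = -48*planting_density + 56.
biomass becomes -80*planting_density + 99.
Solve -80*planting_density + 99 = -221: planting_density = (-221 - 99) / -80 = 4.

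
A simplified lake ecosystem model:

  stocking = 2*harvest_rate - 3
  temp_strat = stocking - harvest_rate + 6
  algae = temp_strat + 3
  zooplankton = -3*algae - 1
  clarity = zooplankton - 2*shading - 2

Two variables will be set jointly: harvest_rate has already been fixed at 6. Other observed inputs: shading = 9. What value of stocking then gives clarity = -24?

stocking = -2

With harvest_rate held at 6:
Intervening on stocking fixes its value directly, overriding its dependence on harvest_rate.
Substituting into the temp_strat equation gives temp_strat = stocking.
Substituting into the algae equation gives algae = stocking + 3.
zooplankton becomes -3*stocking - 10.
Substituting into the clarity equation gives clarity = -3*stocking - 30.
Solve -3*stocking - 30 = -24: stocking = (-24 + 30) / -3 = -2.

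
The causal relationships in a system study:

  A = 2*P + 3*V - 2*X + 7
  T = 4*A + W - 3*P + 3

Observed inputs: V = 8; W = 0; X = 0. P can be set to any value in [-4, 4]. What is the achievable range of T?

107 to 147

Substituting into the A equation gives A = 2*P + 31.
This gives T = 5*P + 127.
Linear in P, so extremes are at the endpoints: P = -4 gives T = 107; P = 4 gives T = 147.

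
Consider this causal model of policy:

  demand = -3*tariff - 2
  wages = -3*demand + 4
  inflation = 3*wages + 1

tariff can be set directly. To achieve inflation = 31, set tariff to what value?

tariff = 0

Substituting into the wages equation gives wages = 9*tariff + 10.
Substituting into the inflation equation gives inflation = 27*tariff + 31.
Solve 27*tariff + 31 = 31: tariff = (31 - 31) / 27 = 0.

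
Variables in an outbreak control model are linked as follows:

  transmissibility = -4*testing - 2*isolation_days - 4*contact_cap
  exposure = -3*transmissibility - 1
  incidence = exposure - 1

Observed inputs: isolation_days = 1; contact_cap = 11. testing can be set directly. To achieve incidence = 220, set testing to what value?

testing = 7

Substituting into the transmissibility equation gives transmissibility = -4*testing - 46.
Substituting into the exposure equation gives exposure = 12*testing + 137.
This gives incidence = 12*testing + 136.
Solve 12*testing + 136 = 220: testing = (220 - 136) / 12 = 7.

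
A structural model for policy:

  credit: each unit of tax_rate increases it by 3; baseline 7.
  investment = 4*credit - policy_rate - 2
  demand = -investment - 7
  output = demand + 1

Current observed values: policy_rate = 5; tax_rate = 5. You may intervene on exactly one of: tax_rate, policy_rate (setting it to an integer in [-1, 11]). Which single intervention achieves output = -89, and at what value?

set policy_rate = 3

Intervening on tax_rate: output = -12*tax_rate - 27. Reaching -89 requires tax_rate = 31/6, not an integer.
Intervening on policy_rate: with other inputs at their observed values, output = policy_rate - 92. Solving for -89 gives policy_rate = 3, within [-1, 11].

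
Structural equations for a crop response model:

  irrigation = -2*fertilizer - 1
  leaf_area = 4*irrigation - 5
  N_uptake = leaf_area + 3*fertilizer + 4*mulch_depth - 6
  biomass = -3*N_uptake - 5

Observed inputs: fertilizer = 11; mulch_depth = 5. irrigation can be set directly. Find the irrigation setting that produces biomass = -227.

Intervening on irrigation fixes its value directly, overriding its dependence on fertilizer.
Substituting into the N_uptake equation gives N_uptake = 4*irrigation + 42.
Substituting into the biomass equation gives biomass = -12*irrigation - 131.
Solve -12*irrigation - 131 = -227: irrigation = (-227 + 131) / -12 = 8.

irrigation = 8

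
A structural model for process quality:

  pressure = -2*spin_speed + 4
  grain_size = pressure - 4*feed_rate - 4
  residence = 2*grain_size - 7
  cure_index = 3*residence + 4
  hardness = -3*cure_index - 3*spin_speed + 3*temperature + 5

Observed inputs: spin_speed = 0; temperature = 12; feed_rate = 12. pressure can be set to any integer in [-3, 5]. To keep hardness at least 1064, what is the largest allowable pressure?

Intervening on pressure fixes its value directly, overriding its dependence on spin_speed.
Substituting into the grain_size equation gives grain_size = pressure - 52.
Substituting into the residence equation gives residence = 2*pressure - 111.
Substituting into the cure_index equation gives cure_index = 6*pressure - 329.
Substituting into the hardness equation gives hardness = -18*pressure + 1028.
Require -18*pressure + 1028 ≥ 1064, so pressure ≤ -2.
The largest integer in [-3, 5] satisfying this is -2.

pressure = -2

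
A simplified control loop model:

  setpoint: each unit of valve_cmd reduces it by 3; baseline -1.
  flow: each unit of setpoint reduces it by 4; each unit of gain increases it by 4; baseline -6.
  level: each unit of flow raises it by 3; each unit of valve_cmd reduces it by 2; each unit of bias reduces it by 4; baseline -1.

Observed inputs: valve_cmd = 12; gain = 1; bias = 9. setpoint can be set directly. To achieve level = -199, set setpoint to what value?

setpoint = 11

Intervening on setpoint fixes its value directly, overriding its dependence on valve_cmd.
Substituting into the flow equation gives flow = -4*setpoint - 2.
level becomes -12*setpoint - 67.
Solve -12*setpoint - 67 = -199: setpoint = (-199 + 67) / -12 = 11.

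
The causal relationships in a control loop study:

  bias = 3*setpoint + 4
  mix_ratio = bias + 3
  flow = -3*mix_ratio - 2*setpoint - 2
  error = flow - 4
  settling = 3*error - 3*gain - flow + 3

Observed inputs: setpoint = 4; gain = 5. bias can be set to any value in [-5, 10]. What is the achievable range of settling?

-122 to -32

Intervening on bias fixes its value directly, overriding its dependence on setpoint.
Substituting into the flow equation gives flow = -3*bias - 19.
error becomes -3*bias - 23.
Substituting into the settling equation gives settling = -6*bias - 62.
Linear in bias, so extremes are at the endpoints: bias = -5 gives settling = -32; bias = 10 gives settling = -122.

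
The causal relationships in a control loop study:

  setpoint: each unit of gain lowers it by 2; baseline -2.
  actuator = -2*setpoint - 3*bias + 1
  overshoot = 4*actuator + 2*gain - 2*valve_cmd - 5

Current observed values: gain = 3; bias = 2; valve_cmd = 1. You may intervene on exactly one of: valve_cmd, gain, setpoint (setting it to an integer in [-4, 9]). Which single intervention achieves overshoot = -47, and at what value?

Intervening on valve_cmd: overshoot = -2*valve_cmd + 45. Reaching -47 requires valve_cmd = 46, outside [-4, 9].
Intervening on gain: with other inputs at their observed values, overshoot = 18*gain - 11. Solving for -47 gives gain = -2, within [-4, 9].
Intervening on setpoint: overshoot = -8*setpoint - 21. Reaching -47 requires setpoint = 13/4, not an integer.

set gain = -2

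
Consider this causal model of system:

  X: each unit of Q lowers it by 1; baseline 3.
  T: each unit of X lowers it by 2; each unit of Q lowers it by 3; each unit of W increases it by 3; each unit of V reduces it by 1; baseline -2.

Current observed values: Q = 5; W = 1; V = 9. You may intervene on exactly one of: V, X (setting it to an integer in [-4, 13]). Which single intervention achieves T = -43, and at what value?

set X = 10

Intervening on V: T = -V - 10. Reaching -43 requires V = 33, outside [-4, 13].
Intervening on X: with other inputs at their observed values, T = -2*X - 23. Solving for -43 gives X = 10, within [-4, 13].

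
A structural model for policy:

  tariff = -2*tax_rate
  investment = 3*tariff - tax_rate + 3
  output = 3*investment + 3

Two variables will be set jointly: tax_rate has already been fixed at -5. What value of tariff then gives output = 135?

tariff = 12

With tax_rate held at -5:
Intervening on tariff fixes its value directly, overriding its dependence on tax_rate.
Substituting into the investment equation gives investment = 3*tariff + 8.
This gives output = 9*tariff + 27.
Solve 9*tariff + 27 = 135: tariff = (135 - 27) / 9 = 12.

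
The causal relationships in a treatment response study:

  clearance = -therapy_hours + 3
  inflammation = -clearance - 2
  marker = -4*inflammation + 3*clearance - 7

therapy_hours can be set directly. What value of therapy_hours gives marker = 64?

therapy_hours = -6

Substituting into the inflammation equation gives inflammation = therapy_hours - 5.
Substituting into the marker equation gives marker = -7*therapy_hours + 22.
Solve -7*therapy_hours + 22 = 64: therapy_hours = (64 - 22) / -7 = -6.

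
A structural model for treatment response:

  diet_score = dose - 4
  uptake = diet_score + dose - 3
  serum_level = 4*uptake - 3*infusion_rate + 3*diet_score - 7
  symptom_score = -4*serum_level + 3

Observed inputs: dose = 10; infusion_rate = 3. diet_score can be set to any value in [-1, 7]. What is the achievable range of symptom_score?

-241 to -17

Intervening on diet_score fixes its value directly, overriding its dependence on dose.
Substituting into the uptake equation gives uptake = diet_score + 7.
This gives serum_level = 7*diet_score + 12.
So symptom_score = -28*diet_score - 45.
Linear in diet_score, so extremes are at the endpoints: diet_score = -1 gives symptom_score = -17; diet_score = 7 gives symptom_score = -241.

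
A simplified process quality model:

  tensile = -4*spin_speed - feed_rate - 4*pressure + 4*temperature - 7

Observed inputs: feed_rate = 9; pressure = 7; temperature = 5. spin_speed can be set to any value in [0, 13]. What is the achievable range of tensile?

Substituting into the tensile equation gives tensile = -4*spin_speed - 24.
Linear in spin_speed, so extremes are at the endpoints: spin_speed = 0 gives tensile = -24; spin_speed = 13 gives tensile = -76.

-76 to -24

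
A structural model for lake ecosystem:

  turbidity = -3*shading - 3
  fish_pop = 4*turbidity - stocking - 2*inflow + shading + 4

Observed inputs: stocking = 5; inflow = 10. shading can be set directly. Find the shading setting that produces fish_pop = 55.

shading = -8

Substituting into the fish_pop equation gives fish_pop = -11*shading - 33.
Solve -11*shading - 33 = 55: shading = (55 + 33) / -11 = -8.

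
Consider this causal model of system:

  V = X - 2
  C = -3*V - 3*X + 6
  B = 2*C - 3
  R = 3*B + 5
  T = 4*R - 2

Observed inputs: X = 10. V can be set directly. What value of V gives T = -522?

V = -1

Intervening on V fixes its value directly, overriding its dependence on X.
Substituting into the C equation gives C = -3*V - 24.
B becomes -6*V - 51.
So R = -18*V - 148.
Substituting into the T equation gives T = -72*V - 594.
Solve -72*V - 594 = -522: V = (-522 + 594) / -72 = -1.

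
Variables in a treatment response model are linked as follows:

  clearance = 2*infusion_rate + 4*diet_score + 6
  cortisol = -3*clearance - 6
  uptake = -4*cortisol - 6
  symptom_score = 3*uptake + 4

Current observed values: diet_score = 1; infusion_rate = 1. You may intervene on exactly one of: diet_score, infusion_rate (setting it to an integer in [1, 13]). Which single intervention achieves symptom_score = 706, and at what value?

Intervening on diet_score: symptom_score = 144*diet_score + 346. Reaching 706 requires diet_score = 5/2, not an integer.
Intervening on infusion_rate: with other inputs at their observed values, symptom_score = 72*infusion_rate + 418. Solving for 706 gives infusion_rate = 4, within [1, 13].

set infusion_rate = 4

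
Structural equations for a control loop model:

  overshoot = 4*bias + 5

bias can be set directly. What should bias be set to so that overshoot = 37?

Solve 4*bias + 5 = 37: bias = (37 - 5) / 4 = 8.

bias = 8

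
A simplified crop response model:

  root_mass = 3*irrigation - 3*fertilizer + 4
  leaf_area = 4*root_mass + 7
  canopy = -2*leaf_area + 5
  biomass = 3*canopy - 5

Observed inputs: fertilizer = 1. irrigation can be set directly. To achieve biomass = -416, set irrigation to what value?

Substituting into the root_mass equation gives root_mass = 3*irrigation + 1.
So leaf_area = 12*irrigation + 11.
Substituting into the canopy equation gives canopy = -24*irrigation - 17.
Substituting into the biomass equation gives biomass = -72*irrigation - 56.
Solve -72*irrigation - 56 = -416: irrigation = (-416 + 56) / -72 = 5.

irrigation = 5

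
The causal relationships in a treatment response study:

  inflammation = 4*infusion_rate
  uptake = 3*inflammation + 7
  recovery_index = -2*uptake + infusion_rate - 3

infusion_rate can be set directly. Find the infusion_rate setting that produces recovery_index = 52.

infusion_rate = -3

Substituting into the uptake equation gives uptake = 12*infusion_rate + 7.
Substituting into the recovery_index equation gives recovery_index = -23*infusion_rate - 17.
Solve -23*infusion_rate - 17 = 52: infusion_rate = (52 + 17) / -23 = -3.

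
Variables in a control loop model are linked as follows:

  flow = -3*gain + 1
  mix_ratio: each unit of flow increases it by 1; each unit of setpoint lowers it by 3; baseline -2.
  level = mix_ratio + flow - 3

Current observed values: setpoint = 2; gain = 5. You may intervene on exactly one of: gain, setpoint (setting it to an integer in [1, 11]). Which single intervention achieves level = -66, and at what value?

Intervening on gain: level = -6*gain - 9. Reaching -66 requires gain = 19/2, not an integer.
Intervening on setpoint: with other inputs at their observed values, level = -3*setpoint - 33. Solving for -66 gives setpoint = 11, within [1, 11].

set setpoint = 11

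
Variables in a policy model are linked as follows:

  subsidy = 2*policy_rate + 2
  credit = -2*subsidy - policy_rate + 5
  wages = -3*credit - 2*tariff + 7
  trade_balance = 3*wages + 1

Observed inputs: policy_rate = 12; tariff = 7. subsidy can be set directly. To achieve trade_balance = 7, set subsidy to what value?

subsidy = -2

Intervening on subsidy fixes its value directly, overriding its dependence on policy_rate.
Substituting into the credit equation gives credit = -2*subsidy - 7.
So wages = 6*subsidy + 14.
Substituting into the trade_balance equation gives trade_balance = 18*subsidy + 43.
Solve 18*subsidy + 43 = 7: subsidy = (7 - 43) / 18 = -2.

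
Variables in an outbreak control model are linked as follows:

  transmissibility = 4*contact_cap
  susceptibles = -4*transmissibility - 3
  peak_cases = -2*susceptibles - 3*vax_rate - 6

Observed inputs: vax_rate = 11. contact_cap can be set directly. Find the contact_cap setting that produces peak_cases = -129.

contact_cap = -3

Substituting into the susceptibles equation gives susceptibles = -16*contact_cap - 3.
Substituting into the peak_cases equation gives peak_cases = 32*contact_cap - 33.
Solve 32*contact_cap - 33 = -129: contact_cap = (-129 + 33) / 32 = -3.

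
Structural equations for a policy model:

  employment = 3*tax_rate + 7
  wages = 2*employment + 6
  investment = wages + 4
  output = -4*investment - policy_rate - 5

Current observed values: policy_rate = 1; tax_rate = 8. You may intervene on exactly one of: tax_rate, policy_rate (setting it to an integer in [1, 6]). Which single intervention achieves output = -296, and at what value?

set policy_rate = 3

Intervening on tax_rate: output = -24*tax_rate - 102. Reaching -296 requires tax_rate = 97/12, not an integer.
Intervening on policy_rate: with other inputs at their observed values, output = -policy_rate - 293. Solving for -296 gives policy_rate = 3, within [1, 6].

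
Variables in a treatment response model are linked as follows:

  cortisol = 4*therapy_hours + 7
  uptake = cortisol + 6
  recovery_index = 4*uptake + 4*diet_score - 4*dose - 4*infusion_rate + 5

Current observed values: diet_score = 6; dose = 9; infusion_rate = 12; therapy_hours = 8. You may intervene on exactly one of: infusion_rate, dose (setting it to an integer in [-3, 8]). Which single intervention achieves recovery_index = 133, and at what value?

set dose = 7

Intervening on infusion_rate: recovery_index = -4*infusion_rate + 173. Reaching 133 requires infusion_rate = 10, outside [-3, 8].
Intervening on dose: with other inputs at their observed values, recovery_index = -4*dose + 161. Solving for 133 gives dose = 7, within [-3, 8].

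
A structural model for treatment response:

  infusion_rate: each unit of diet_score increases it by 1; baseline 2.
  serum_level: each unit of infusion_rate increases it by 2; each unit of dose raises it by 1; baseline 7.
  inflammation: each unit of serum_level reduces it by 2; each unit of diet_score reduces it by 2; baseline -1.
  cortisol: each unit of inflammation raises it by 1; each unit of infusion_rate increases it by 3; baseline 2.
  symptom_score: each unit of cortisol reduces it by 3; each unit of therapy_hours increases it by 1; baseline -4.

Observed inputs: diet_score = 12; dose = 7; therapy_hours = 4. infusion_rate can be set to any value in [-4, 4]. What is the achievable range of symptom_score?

141 to 165

Intervening on infusion_rate fixes its value directly, overriding its dependence on diet_score.
Substituting into the serum_level equation gives serum_level = 2*infusion_rate + 14.
Substituting into the inflammation equation gives inflammation = -4*infusion_rate - 53.
Substituting into the cortisol equation gives cortisol = -infusion_rate - 51.
So symptom_score = 3*infusion_rate + 153.
Linear in infusion_rate, so extremes are at the endpoints: infusion_rate = -4 gives symptom_score = 141; infusion_rate = 4 gives symptom_score = 165.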